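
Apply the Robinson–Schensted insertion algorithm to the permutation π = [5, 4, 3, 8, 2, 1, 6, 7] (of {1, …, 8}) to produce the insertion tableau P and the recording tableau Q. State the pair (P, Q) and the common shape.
P = [1, 6, 7] / [2, 8] / [3] / [4] / [5];  Q = [1, 4, 8] / [2, 7] / [3] / [5] / [6];  common shape = (3, 2, 1, 1, 1)

Row-insert the values π_1, π_2, … into P one at a time, bumping the leftmost entry strictly greater than the inserted value down to the next row. The recording tableau Q records, in position (i, j), the step at which that cell was added to P.
  Insert 5 (step 1): P = [5];  Q = [1]
  Insert 4 (step 2): P = [4] / [5];  Q = [1] / [2]
  Insert 3 (step 3): P = [3] / [4] / [5];  Q = [1] / [2] / [3]
  Insert 8 (step 4): P = [3, 8] / [4] / [5];  Q = [1, 4] / [2] / [3]
  Insert 2 (step 5): P = [2, 8] / [3] / [4] / [5];  Q = [1, 4] / [2] / [3] / [5]
  Insert 1 (step 6): P = [1, 8] / [2] / [3] / [4] / [5];  Q = [1, 4] / [2] / [3] / [5] / [6]
  Insert 6 (step 7): P = [1, 6] / [2, 8] / [3] / [4] / [5];  Q = [1, 4] / [2, 7] / [3] / [5] / [6]
  Insert 7 (step 8): P = [1, 6, 7] / [2, 8] / [3] / [4] / [5];  Q = [1, 4, 8] / [2, 7] / [3] / [5] / [6]
Final shape: (3, 2, 1, 1, 1).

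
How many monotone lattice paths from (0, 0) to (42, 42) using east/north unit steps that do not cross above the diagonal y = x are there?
C_42 = 39044429911904443959240

These NE paths below the diagonal are counted by the Catalan number C_n = (1/(n + 1)) · C(2n, n). For n = 42: C_42 = (1/43) · C(84, 42) = 1678910486211891090247320/43 = 39044429911904443959240.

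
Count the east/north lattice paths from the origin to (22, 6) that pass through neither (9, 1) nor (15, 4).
Number of paths = 181764

Inclusion–exclusion. Total paths: C(28, 22) = 376740. Through P₁: C(10, 9)·C(18, 13) = 85680. Through P₂: C(19, 15)·C(9, 7) = 139536. Since P₁ is strictly southwest of P₂, a monotone path through both must visit P₁ then P₂; paths through both = C(10, 9)·C(9, 6)·C(9, 7) = 30240. Avoid both = 376740 − 85680 − 139536 + 30240 = 181764.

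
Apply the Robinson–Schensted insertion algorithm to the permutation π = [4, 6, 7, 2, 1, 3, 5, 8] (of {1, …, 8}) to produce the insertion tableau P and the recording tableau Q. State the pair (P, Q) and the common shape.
P = [1, 3, 5, 8] / [2, 6, 7] / [4];  Q = [1, 2, 3, 8] / [4, 6, 7] / [5];  common shape = (4, 3, 1)

Row-insert the values π_1, π_2, … into P one at a time, bumping the leftmost entry strictly greater than the inserted value down to the next row. The recording tableau Q records, in position (i, j), the step at which that cell was added to P.
  Insert 4 (step 1): P = [4];  Q = [1]
  Insert 6 (step 2): P = [4, 6];  Q = [1, 2]
  Insert 7 (step 3): P = [4, 6, 7];  Q = [1, 2, 3]
  Insert 2 (step 4): P = [2, 6, 7] / [4];  Q = [1, 2, 3] / [4]
  Insert 1 (step 5): P = [1, 6, 7] / [2] / [4];  Q = [1, 2, 3] / [4] / [5]
  Insert 3 (step 6): P = [1, 3, 7] / [2, 6] / [4];  Q = [1, 2, 3] / [4, 6] / [5]
  Insert 5 (step 7): P = [1, 3, 5] / [2, 6, 7] / [4];  Q = [1, 2, 3] / [4, 6, 7] / [5]
  Insert 8 (step 8): P = [1, 3, 5, 8] / [2, 6, 7] / [4];  Q = [1, 2, 3, 8] / [4, 6, 7] / [5]
Final shape: (4, 3, 1).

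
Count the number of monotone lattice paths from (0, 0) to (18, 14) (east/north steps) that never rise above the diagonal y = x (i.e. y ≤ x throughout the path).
Number of paths = 124062000

By the reflection principle (André's argument), the number of monotone paths to (18, 14) with n ≤ m that never go above y = x is C(32, 18) − C(32, 19) = 471435600 − 347373600 = 124062000.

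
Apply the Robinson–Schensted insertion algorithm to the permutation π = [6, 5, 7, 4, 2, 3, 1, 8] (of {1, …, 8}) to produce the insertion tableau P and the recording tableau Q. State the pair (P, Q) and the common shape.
P = [1, 3, 8] / [2, 7] / [4] / [5] / [6];  Q = [1, 3, 8] / [2, 6] / [4] / [5] / [7];  common shape = (3, 2, 1, 1, 1)

Row-insert the values π_1, π_2, … into P one at a time, bumping the leftmost entry strictly greater than the inserted value down to the next row. The recording tableau Q records, in position (i, j), the step at which that cell was added to P.
  Insert 6 (step 1): P = [6];  Q = [1]
  Insert 5 (step 2): P = [5] / [6];  Q = [1] / [2]
  Insert 7 (step 3): P = [5, 7] / [6];  Q = [1, 3] / [2]
  Insert 4 (step 4): P = [4, 7] / [5] / [6];  Q = [1, 3] / [2] / [4]
  Insert 2 (step 5): P = [2, 7] / [4] / [5] / [6];  Q = [1, 3] / [2] / [4] / [5]
  Insert 3 (step 6): P = [2, 3] / [4, 7] / [5] / [6];  Q = [1, 3] / [2, 6] / [4] / [5]
  Insert 1 (step 7): P = [1, 3] / [2, 7] / [4] / [5] / [6];  Q = [1, 3] / [2, 6] / [4] / [5] / [7]
  Insert 8 (step 8): P = [1, 3, 8] / [2, 7] / [4] / [5] / [6];  Q = [1, 3, 8] / [2, 6] / [4] / [5] / [7]
Final shape: (3, 2, 1, 1, 1).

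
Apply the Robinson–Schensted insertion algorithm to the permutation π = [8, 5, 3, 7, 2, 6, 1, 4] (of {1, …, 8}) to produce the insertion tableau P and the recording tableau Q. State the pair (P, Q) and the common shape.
P = [1, 4] / [2, 6] / [3, 7] / [5] / [8];  Q = [1, 4] / [2, 6] / [3, 8] / [5] / [7];  common shape = (2, 2, 2, 1, 1)

Row-insert the values π_1, π_2, … into P one at a time, bumping the leftmost entry strictly greater than the inserted value down to the next row. The recording tableau Q records, in position (i, j), the step at which that cell was added to P.
  Insert 8 (step 1): P = [8];  Q = [1]
  Insert 5 (step 2): P = [5] / [8];  Q = [1] / [2]
  Insert 3 (step 3): P = [3] / [5] / [8];  Q = [1] / [2] / [3]
  Insert 7 (step 4): P = [3, 7] / [5] / [8];  Q = [1, 4] / [2] / [3]
  Insert 2 (step 5): P = [2, 7] / [3] / [5] / [8];  Q = [1, 4] / [2] / [3] / [5]
  Insert 6 (step 6): P = [2, 6] / [3, 7] / [5] / [8];  Q = [1, 4] / [2, 6] / [3] / [5]
  Insert 1 (step 7): P = [1, 6] / [2, 7] / [3] / [5] / [8];  Q = [1, 4] / [2, 6] / [3] / [5] / [7]
  Insert 4 (step 8): P = [1, 4] / [2, 6] / [3, 7] / [5] / [8];  Q = [1, 4] / [2, 6] / [3, 8] / [5] / [7]
Final shape: (2, 2, 2, 1, 1).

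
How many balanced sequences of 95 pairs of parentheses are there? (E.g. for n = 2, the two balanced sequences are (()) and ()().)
C_95 = 944973797977428207852605870454939596837230758234904050

These balanced parentheses are counted by the Catalan number C_n = (1/(n + 1)) · C(2n, n). For n = 95: C_95 = (1/96) · C(190, 95) = 90717484605833107953850163563674201296374152790550788800/96 = 944973797977428207852605870454939596837230758234904050.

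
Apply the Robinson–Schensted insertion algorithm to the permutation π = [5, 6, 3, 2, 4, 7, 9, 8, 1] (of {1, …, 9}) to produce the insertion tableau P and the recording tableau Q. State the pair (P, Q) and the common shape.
P = [1, 4, 7, 8] / [2, 6, 9] / [3] / [5];  Q = [1, 2, 6, 7] / [3, 5, 8] / [4] / [9];  common shape = (4, 3, 1, 1)

Row-insert the values π_1, π_2, … into P one at a time, bumping the leftmost entry strictly greater than the inserted value down to the next row. The recording tableau Q records, in position (i, j), the step at which that cell was added to P.
  Insert 5 (step 1): P = [5];  Q = [1]
  Insert 6 (step 2): P = [5, 6];  Q = [1, 2]
  Insert 3 (step 3): P = [3, 6] / [5];  Q = [1, 2] / [3]
  Insert 2 (step 4): P = [2, 6] / [3] / [5];  Q = [1, 2] / [3] / [4]
  Insert 4 (step 5): P = [2, 4] / [3, 6] / [5];  Q = [1, 2] / [3, 5] / [4]
  Insert 7 (step 6): P = [2, 4, 7] / [3, 6] / [5];  Q = [1, 2, 6] / [3, 5] / [4]
  Insert 9 (step 7): P = [2, 4, 7, 9] / [3, 6] / [5];  Q = [1, 2, 6, 7] / [3, 5] / [4]
  Insert 8 (step 8): P = [2, 4, 7, 8] / [3, 6, 9] / [5];  Q = [1, 2, 6, 7] / [3, 5, 8] / [4]
  Insert 1 (step 9): P = [1, 4, 7, 8] / [2, 6, 9] / [3] / [5];  Q = [1, 2, 6, 7] / [3, 5, 8] / [4] / [9]
Final shape: (4, 3, 1, 1).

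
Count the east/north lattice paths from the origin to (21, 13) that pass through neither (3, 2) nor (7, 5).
Number of paths = 440672520

Inclusion–exclusion. Total paths: C(34, 21) = 927983760. Through P₁: C(5, 3)·C(29, 18) = 345972900. Through P₂: C(12, 7)·C(22, 14) = 253257840. Since P₁ is strictly southwest of P₂, a monotone path through both must visit P₁ then P₂; paths through both = C(5, 3)·C(7, 4)·C(22, 14) = 111919500. Avoid both = 927983760 − 345972900 − 253257840 + 111919500 = 440672520.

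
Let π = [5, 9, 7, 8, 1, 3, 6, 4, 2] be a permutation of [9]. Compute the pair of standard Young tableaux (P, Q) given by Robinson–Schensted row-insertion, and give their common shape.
P = [1, 2, 4] / [3, 6, 8] / [5] / [7] / [9];  Q = [1, 2, 4] / [3, 6, 7] / [5] / [8] / [9];  common shape = (3, 3, 1, 1, 1)

Row-insert the values π_1, π_2, … into P one at a time, bumping the leftmost entry strictly greater than the inserted value down to the next row. The recording tableau Q records, in position (i, j), the step at which that cell was added to P.
  Insert 5 (step 1): P = [5];  Q = [1]
  Insert 9 (step 2): P = [5, 9];  Q = [1, 2]
  Insert 7 (step 3): P = [5, 7] / [9];  Q = [1, 2] / [3]
  Insert 8 (step 4): P = [5, 7, 8] / [9];  Q = [1, 2, 4] / [3]
  Insert 1 (step 5): P = [1, 7, 8] / [5] / [9];  Q = [1, 2, 4] / [3] / [5]
  Insert 3 (step 6): P = [1, 3, 8] / [5, 7] / [9];  Q = [1, 2, 4] / [3, 6] / [5]
  Insert 6 (step 7): P = [1, 3, 6] / [5, 7, 8] / [9];  Q = [1, 2, 4] / [3, 6, 7] / [5]
  Insert 4 (step 8): P = [1, 3, 4] / [5, 6, 8] / [7] / [9];  Q = [1, 2, 4] / [3, 6, 7] / [5] / [8]
  Insert 2 (step 9): P = [1, 2, 4] / [3, 6, 8] / [5] / [7] / [9];  Q = [1, 2, 4] / [3, 6, 7] / [5] / [8] / [9]
Final shape: (3, 3, 1, 1, 1).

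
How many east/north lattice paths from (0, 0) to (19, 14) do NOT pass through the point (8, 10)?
Number of paths = 759079530

Total paths from (0, 0) to (19, 14): C(33, 19) = 818809200. Paths through (8, 10): (paths (0, 0) → (8, 10)) × (paths (8, 10) → (19, 14)) = C(18, 8) · C(15, 11) = 43758 · 1365 = 59729670. Avoidance count = 818809200 − 59729670 = 759079530.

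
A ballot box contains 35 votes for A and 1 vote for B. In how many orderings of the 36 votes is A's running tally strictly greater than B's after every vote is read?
Strict-lead orderings = 34

Total orderings of the 36 votes with 35 for A: C(36, 35) = 36. By the Bertrand ballot formula (Cycle Lemma / reflection principle), the number of orderings in which A is strictly ahead of B throughout is (p − q)/(p + q) · C(p + q, p) = (35 − 1)/(35 + 1) · 36 = 34.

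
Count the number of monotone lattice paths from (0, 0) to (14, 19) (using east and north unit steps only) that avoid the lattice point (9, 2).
Number of paths = 817360830

Total paths from (0, 0) to (14, 19): C(33, 14) = 818809200. Paths through (9, 2): (paths (0, 0) → (9, 2)) × (paths (9, 2) → (14, 19)) = C(11, 9) · C(22, 5) = 55 · 26334 = 1448370. Avoidance count = 818809200 − 1448370 = 817360830.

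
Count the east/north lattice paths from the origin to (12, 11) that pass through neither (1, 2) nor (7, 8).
Number of paths = 643070

Inclusion–exclusion. Total paths: C(23, 12) = 1352078. Through P₁: C(3, 1)·C(20, 11) = 503880. Through P₂: C(15, 7)·C(8, 5) = 360360. Since P₁ is strictly southwest of P₂, a monotone path through both must visit P₁ then P₂; paths through both = C(3, 1)·C(12, 6)·C(8, 5) = 155232. Avoid both = 1352078 − 503880 − 360360 + 155232 = 643070.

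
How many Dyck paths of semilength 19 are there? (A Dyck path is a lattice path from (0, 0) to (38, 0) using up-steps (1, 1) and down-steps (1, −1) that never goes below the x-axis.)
C_19 = 1767263190

These Dyck paths are counted by the Catalan number C_n = (1/(n + 1)) · C(2n, n). For n = 19: C_19 = (1/20) · C(38, 19) = 35345263800/20 = 1767263190.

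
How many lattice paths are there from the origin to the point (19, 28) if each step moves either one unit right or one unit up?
Number of paths = 6973199770790

A monotone lattice path from (0, 0) to (19, 28) consists of 19 east steps and 28 north steps in some order, so it is determined by which 19 of the 47 steps are east. The count is C(47, 19) = 6973199770790.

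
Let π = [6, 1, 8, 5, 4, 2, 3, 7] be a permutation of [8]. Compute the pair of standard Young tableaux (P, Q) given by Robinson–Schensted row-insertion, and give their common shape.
P = [1, 2, 3, 7] / [4, 8] / [5] / [6];  Q = [1, 3, 7, 8] / [2, 4] / [5] / [6];  common shape = (4, 2, 1, 1)

Row-insert the values π_1, π_2, … into P one at a time, bumping the leftmost entry strictly greater than the inserted value down to the next row. The recording tableau Q records, in position (i, j), the step at which that cell was added to P.
  Insert 6 (step 1): P = [6];  Q = [1]
  Insert 1 (step 2): P = [1] / [6];  Q = [1] / [2]
  Insert 8 (step 3): P = [1, 8] / [6];  Q = [1, 3] / [2]
  Insert 5 (step 4): P = [1, 5] / [6, 8];  Q = [1, 3] / [2, 4]
  Insert 4 (step 5): P = [1, 4] / [5, 8] / [6];  Q = [1, 3] / [2, 4] / [5]
  Insert 2 (step 6): P = [1, 2] / [4, 8] / [5] / [6];  Q = [1, 3] / [2, 4] / [5] / [6]
  Insert 3 (step 7): P = [1, 2, 3] / [4, 8] / [5] / [6];  Q = [1, 3, 7] / [2, 4] / [5] / [6]
  Insert 7 (step 8): P = [1, 2, 3, 7] / [4, 8] / [5] / [6];  Q = [1, 3, 7, 8] / [2, 4] / [5] / [6]
Final shape: (4, 2, 1, 1).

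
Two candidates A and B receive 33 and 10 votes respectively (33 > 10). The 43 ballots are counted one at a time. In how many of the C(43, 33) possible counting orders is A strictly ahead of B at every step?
Strict-lead orderings = 1025551163

Total orderings of the 43 votes with 33 for A: C(43, 33) = 1917334783. By the Bertrand ballot formula (Cycle Lemma / reflection principle), the number of orderings in which A is strictly ahead of B throughout is (p − q)/(p + q) · C(p + q, p) = (33 − 10)/(33 + 10) · 1917334783 = 1025551163.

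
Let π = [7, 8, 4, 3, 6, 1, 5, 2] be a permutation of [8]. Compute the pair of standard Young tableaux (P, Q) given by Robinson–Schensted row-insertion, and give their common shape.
P = [1, 2] / [3, 5] / [4, 6] / [7, 8];  Q = [1, 2] / [3, 5] / [4, 7] / [6, 8];  common shape = (2, 2, 2, 2)

Row-insert the values π_1, π_2, … into P one at a time, bumping the leftmost entry strictly greater than the inserted value down to the next row. The recording tableau Q records, in position (i, j), the step at which that cell was added to P.
  Insert 7 (step 1): P = [7];  Q = [1]
  Insert 8 (step 2): P = [7, 8];  Q = [1, 2]
  Insert 4 (step 3): P = [4, 8] / [7];  Q = [1, 2] / [3]
  Insert 3 (step 4): P = [3, 8] / [4] / [7];  Q = [1, 2] / [3] / [4]
  Insert 6 (step 5): P = [3, 6] / [4, 8] / [7];  Q = [1, 2] / [3, 5] / [4]
  Insert 1 (step 6): P = [1, 6] / [3, 8] / [4] / [7];  Q = [1, 2] / [3, 5] / [4] / [6]
  Insert 5 (step 7): P = [1, 5] / [3, 6] / [4, 8] / [7];  Q = [1, 2] / [3, 5] / [4, 7] / [6]
  Insert 2 (step 8): P = [1, 2] / [3, 5] / [4, 6] / [7, 8];  Q = [1, 2] / [3, 5] / [4, 7] / [6, 8]
Final shape: (2, 2, 2, 2).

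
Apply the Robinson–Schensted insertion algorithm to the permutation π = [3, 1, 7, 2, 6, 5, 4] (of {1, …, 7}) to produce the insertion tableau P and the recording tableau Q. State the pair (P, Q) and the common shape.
P = [1, 2, 4] / [3, 5] / [6] / [7];  Q = [1, 3, 5] / [2, 4] / [6] / [7];  common shape = (3, 2, 1, 1)

Row-insert the values π_1, π_2, … into P one at a time, bumping the leftmost entry strictly greater than the inserted value down to the next row. The recording tableau Q records, in position (i, j), the step at which that cell was added to P.
  Insert 3 (step 1): P = [3];  Q = [1]
  Insert 1 (step 2): P = [1] / [3];  Q = [1] / [2]
  Insert 7 (step 3): P = [1, 7] / [3];  Q = [1, 3] / [2]
  Insert 2 (step 4): P = [1, 2] / [3, 7];  Q = [1, 3] / [2, 4]
  Insert 6 (step 5): P = [1, 2, 6] / [3, 7];  Q = [1, 3, 5] / [2, 4]
  Insert 5 (step 6): P = [1, 2, 5] / [3, 6] / [7];  Q = [1, 3, 5] / [2, 4] / [6]
  Insert 4 (step 7): P = [1, 2, 4] / [3, 5] / [6] / [7];  Q = [1, 3, 5] / [2, 4] / [6] / [7]
Final shape: (3, 2, 1, 1).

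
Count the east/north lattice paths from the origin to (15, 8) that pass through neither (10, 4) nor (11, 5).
Number of paths = 281378

Inclusion–exclusion. Total paths: C(23, 15) = 490314. Through P₁: C(14, 10)·C(9, 5) = 126126. Through P₂: C(16, 11)·C(7, 4) = 152880. Since P₁ is strictly southwest of P₂, a monotone path through both must visit P₁ then P₂; paths through both = C(14, 10)·C(2, 1)·C(7, 4) = 70070. Avoid both = 490314 − 126126 − 152880 + 70070 = 281378.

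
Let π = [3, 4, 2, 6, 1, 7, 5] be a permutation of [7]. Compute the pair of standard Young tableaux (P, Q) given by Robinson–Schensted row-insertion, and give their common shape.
P = [1, 4, 5, 7] / [2, 6] / [3];  Q = [1, 2, 4, 6] / [3, 7] / [5];  common shape = (4, 2, 1)

Row-insert the values π_1, π_2, … into P one at a time, bumping the leftmost entry strictly greater than the inserted value down to the next row. The recording tableau Q records, in position (i, j), the step at which that cell was added to P.
  Insert 3 (step 1): P = [3];  Q = [1]
  Insert 4 (step 2): P = [3, 4];  Q = [1, 2]
  Insert 2 (step 3): P = [2, 4] / [3];  Q = [1, 2] / [3]
  Insert 6 (step 4): P = [2, 4, 6] / [3];  Q = [1, 2, 4] / [3]
  Insert 1 (step 5): P = [1, 4, 6] / [2] / [3];  Q = [1, 2, 4] / [3] / [5]
  Insert 7 (step 6): P = [1, 4, 6, 7] / [2] / [3];  Q = [1, 2, 4, 6] / [3] / [5]
  Insert 5 (step 7): P = [1, 4, 5, 7] / [2, 6] / [3];  Q = [1, 2, 4, 6] / [3, 7] / [5]
Final shape: (4, 2, 1).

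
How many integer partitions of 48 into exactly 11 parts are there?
p(48, 11 parts) = 12866

Partitions of n into exactly k parts are in bijection with partitions of n − k into at most k parts (subtract 1 from each part). So p(48, exactly 11) = p(37, parts ≤ 11). Computing via the recurrence p(m, j) = p(m, j−1) + p(m−j, j) gives 12866.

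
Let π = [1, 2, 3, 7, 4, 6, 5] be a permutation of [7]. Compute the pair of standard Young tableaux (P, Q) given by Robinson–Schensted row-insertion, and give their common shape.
P = [1, 2, 3, 4, 5] / [6] / [7];  Q = [1, 2, 3, 4, 6] / [5] / [7];  common shape = (5, 1, 1)

Row-insert the values π_1, π_2, … into P one at a time, bumping the leftmost entry strictly greater than the inserted value down to the next row. The recording tableau Q records, in position (i, j), the step at which that cell was added to P.
  Insert 1 (step 1): P = [1];  Q = [1]
  Insert 2 (step 2): P = [1, 2];  Q = [1, 2]
  Insert 3 (step 3): P = [1, 2, 3];  Q = [1, 2, 3]
  Insert 7 (step 4): P = [1, 2, 3, 7];  Q = [1, 2, 3, 4]
  Insert 4 (step 5): P = [1, 2, 3, 4] / [7];  Q = [1, 2, 3, 4] / [5]
  Insert 6 (step 6): P = [1, 2, 3, 4, 6] / [7];  Q = [1, 2, 3, 4, 6] / [5]
  Insert 5 (step 7): P = [1, 2, 3, 4, 5] / [6] / [7];  Q = [1, 2, 3, 4, 6] / [5] / [7]
Final shape: (5, 1, 1).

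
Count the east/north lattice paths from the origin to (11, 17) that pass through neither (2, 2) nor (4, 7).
Number of paths = 9661764

Inclusion–exclusion. Total paths: C(28, 11) = 21474180. Through P₁: C(4, 2)·C(24, 9) = 7845024. Through P₂: C(11, 4)·C(17, 7) = 6417840. Since P₁ is strictly southwest of P₂, a monotone path through both must visit P₁ then P₂; paths through both = C(4, 2)·C(7, 2)·C(17, 7) = 2450448. Avoid both = 21474180 − 7845024 − 6417840 + 2450448 = 9661764.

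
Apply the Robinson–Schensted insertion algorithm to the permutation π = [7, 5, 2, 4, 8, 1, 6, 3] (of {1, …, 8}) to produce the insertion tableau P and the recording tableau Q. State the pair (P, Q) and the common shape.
P = [1, 3, 6] / [2, 4] / [5, 8] / [7];  Q = [1, 4, 5] / [2, 7] / [3, 8] / [6];  common shape = (3, 2, 2, 1)

Row-insert the values π_1, π_2, … into P one at a time, bumping the leftmost entry strictly greater than the inserted value down to the next row. The recording tableau Q records, in position (i, j), the step at which that cell was added to P.
  Insert 7 (step 1): P = [7];  Q = [1]
  Insert 5 (step 2): P = [5] / [7];  Q = [1] / [2]
  Insert 2 (step 3): P = [2] / [5] / [7];  Q = [1] / [2] / [3]
  Insert 4 (step 4): P = [2, 4] / [5] / [7];  Q = [1, 4] / [2] / [3]
  Insert 8 (step 5): P = [2, 4, 8] / [5] / [7];  Q = [1, 4, 5] / [2] / [3]
  Insert 1 (step 6): P = [1, 4, 8] / [2] / [5] / [7];  Q = [1, 4, 5] / [2] / [3] / [6]
  Insert 6 (step 7): P = [1, 4, 6] / [2, 8] / [5] / [7];  Q = [1, 4, 5] / [2, 7] / [3] / [6]
  Insert 3 (step 8): P = [1, 3, 6] / [2, 4] / [5, 8] / [7];  Q = [1, 4, 5] / [2, 7] / [3, 8] / [6]
Final shape: (3, 2, 2, 1).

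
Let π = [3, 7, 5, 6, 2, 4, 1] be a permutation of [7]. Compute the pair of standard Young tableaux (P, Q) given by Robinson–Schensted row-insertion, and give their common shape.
P = [1, 4, 6] / [2, 5] / [3] / [7];  Q = [1, 2, 4] / [3, 6] / [5] / [7];  common shape = (3, 2, 1, 1)

Row-insert the values π_1, π_2, … into P one at a time, bumping the leftmost entry strictly greater than the inserted value down to the next row. The recording tableau Q records, in position (i, j), the step at which that cell was added to P.
  Insert 3 (step 1): P = [3];  Q = [1]
  Insert 7 (step 2): P = [3, 7];  Q = [1, 2]
  Insert 5 (step 3): P = [3, 5] / [7];  Q = [1, 2] / [3]
  Insert 6 (step 4): P = [3, 5, 6] / [7];  Q = [1, 2, 4] / [3]
  Insert 2 (step 5): P = [2, 5, 6] / [3] / [7];  Q = [1, 2, 4] / [3] / [5]
  Insert 4 (step 6): P = [2, 4, 6] / [3, 5] / [7];  Q = [1, 2, 4] / [3, 6] / [5]
  Insert 1 (step 7): P = [1, 4, 6] / [2, 5] / [3] / [7];  Q = [1, 2, 4] / [3, 6] / [5] / [7]
Final shape: (3, 2, 1, 1).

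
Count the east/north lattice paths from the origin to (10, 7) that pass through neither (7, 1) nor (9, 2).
Number of paths = 18590

Inclusion–exclusion. Total paths: C(17, 10) = 19448. Through P₁: C(8, 7)·C(9, 3) = 672. Through P₂: C(11, 9)·C(6, 1) = 330. Since P₁ is strictly southwest of P₂, a monotone path through both must visit P₁ then P₂; paths through both = C(8, 7)·C(3, 2)·C(6, 1) = 144. Avoid both = 19448 − 672 − 330 + 144 = 18590.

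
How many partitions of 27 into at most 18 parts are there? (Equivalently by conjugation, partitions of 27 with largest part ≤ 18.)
p(27, parts ≤ 18) = 2943

Use the recurrence p(n, m) = p(n, m−1) + p(n−m, m): either the largest part is < m (count p(n, m−1)) or the largest part is exactly m (remove one copy of m, count p(n−m, m)). With p(0, ·) = 1 this gives p(27, parts ≤ 18) = 2943. (By conjugating Young diagrams, this also counts partitions of 27 into at most 18 parts.)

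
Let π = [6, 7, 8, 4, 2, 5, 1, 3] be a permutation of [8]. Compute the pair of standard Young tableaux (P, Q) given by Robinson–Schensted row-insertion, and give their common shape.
P = [1, 3, 8] / [2, 5] / [4, 7] / [6];  Q = [1, 2, 3] / [4, 6] / [5, 8] / [7];  common shape = (3, 2, 2, 1)

Row-insert the values π_1, π_2, … into P one at a time, bumping the leftmost entry strictly greater than the inserted value down to the next row. The recording tableau Q records, in position (i, j), the step at which that cell was added to P.
  Insert 6 (step 1): P = [6];  Q = [1]
  Insert 7 (step 2): P = [6, 7];  Q = [1, 2]
  Insert 8 (step 3): P = [6, 7, 8];  Q = [1, 2, 3]
  Insert 4 (step 4): P = [4, 7, 8] / [6];  Q = [1, 2, 3] / [4]
  Insert 2 (step 5): P = [2, 7, 8] / [4] / [6];  Q = [1, 2, 3] / [4] / [5]
  Insert 5 (step 6): P = [2, 5, 8] / [4, 7] / [6];  Q = [1, 2, 3] / [4, 6] / [5]
  Insert 1 (step 7): P = [1, 5, 8] / [2, 7] / [4] / [6];  Q = [1, 2, 3] / [4, 6] / [5] / [7]
  Insert 3 (step 8): P = [1, 3, 8] / [2, 5] / [4, 7] / [6];  Q = [1, 2, 3] / [4, 6] / [5, 8] / [7]
Final shape: (3, 2, 2, 1).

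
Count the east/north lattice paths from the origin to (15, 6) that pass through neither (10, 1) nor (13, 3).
Number of paths = 46992

Inclusion–exclusion. Total paths: C(21, 15) = 54264. Through P₁: C(11, 10)·C(10, 5) = 2772. Through P₂: C(16, 13)·C(5, 2) = 5600. Since P₁ is strictly southwest of P₂, a monotone path through both must visit P₁ then P₂; paths through both = C(11, 10)·C(5, 3)·C(5, 2) = 1100. Avoid both = 54264 − 2772 − 5600 + 1100 = 46992.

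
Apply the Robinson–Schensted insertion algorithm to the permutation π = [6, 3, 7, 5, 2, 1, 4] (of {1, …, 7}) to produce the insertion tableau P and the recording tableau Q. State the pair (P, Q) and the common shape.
P = [1, 4] / [2, 5] / [3, 7] / [6];  Q = [1, 3] / [2, 4] / [5, 7] / [6];  common shape = (2, 2, 2, 1)

Row-insert the values π_1, π_2, … into P one at a time, bumping the leftmost entry strictly greater than the inserted value down to the next row. The recording tableau Q records, in position (i, j), the step at which that cell was added to P.
  Insert 6 (step 1): P = [6];  Q = [1]
  Insert 3 (step 2): P = [3] / [6];  Q = [1] / [2]
  Insert 7 (step 3): P = [3, 7] / [6];  Q = [1, 3] / [2]
  Insert 5 (step 4): P = [3, 5] / [6, 7];  Q = [1, 3] / [2, 4]
  Insert 2 (step 5): P = [2, 5] / [3, 7] / [6];  Q = [1, 3] / [2, 4] / [5]
  Insert 1 (step 6): P = [1, 5] / [2, 7] / [3] / [6];  Q = [1, 3] / [2, 4] / [5] / [6]
  Insert 4 (step 7): P = [1, 4] / [2, 5] / [3, 7] / [6];  Q = [1, 3] / [2, 4] / [5, 7] / [6]
Final shape: (2, 2, 2, 1).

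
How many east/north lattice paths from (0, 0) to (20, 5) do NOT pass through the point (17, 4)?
Number of paths = 29190

Total paths from (0, 0) to (20, 5): C(25, 20) = 53130. Paths through (17, 4): (paths (0, 0) → (17, 4)) × (paths (17, 4) → (20, 5)) = C(21, 17) · C(4, 3) = 5985 · 4 = 23940. Avoidance count = 53130 − 23940 = 29190.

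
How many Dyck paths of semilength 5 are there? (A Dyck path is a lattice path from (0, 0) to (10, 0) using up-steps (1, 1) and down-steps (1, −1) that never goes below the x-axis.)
C_5 = 42

These Dyck paths are counted by the Catalan number C_n = (1/(n + 1)) · C(2n, n). For n = 5: C_5 = (1/6) · C(10, 5) = 252/6 = 42.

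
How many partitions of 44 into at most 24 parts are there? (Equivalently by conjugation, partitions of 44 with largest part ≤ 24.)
p(44, parts ≤ 24) = 73088

Use the recurrence p(n, m) = p(n, m−1) + p(n−m, m): either the largest part is < m (count p(n, m−1)) or the largest part is exactly m (remove one copy of m, count p(n−m, m)). With p(0, ·) = 1 this gives p(44, parts ≤ 24) = 73088. (By conjugating Young diagrams, this also counts partitions of 44 into at most 24 parts.)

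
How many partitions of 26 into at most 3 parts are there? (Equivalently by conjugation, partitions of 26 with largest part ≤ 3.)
p(26, parts ≤ 3) = 70

Use the recurrence p(n, m) = p(n, m−1) + p(n−m, m): either the largest part is < m (count p(n, m−1)) or the largest part is exactly m (remove one copy of m, count p(n−m, m)). With p(0, ·) = 1 this gives p(26, parts ≤ 3) = 70. (By conjugating Young diagrams, this also counts partitions of 26 into at most 3 parts.)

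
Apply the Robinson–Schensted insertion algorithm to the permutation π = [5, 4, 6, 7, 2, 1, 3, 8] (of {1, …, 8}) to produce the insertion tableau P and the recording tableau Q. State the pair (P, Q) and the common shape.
P = [1, 3, 7, 8] / [2, 6] / [4] / [5];  Q = [1, 3, 4, 8] / [2, 7] / [5] / [6];  common shape = (4, 2, 1, 1)

Row-insert the values π_1, π_2, … into P one at a time, bumping the leftmost entry strictly greater than the inserted value down to the next row. The recording tableau Q records, in position (i, j), the step at which that cell was added to P.
  Insert 5 (step 1): P = [5];  Q = [1]
  Insert 4 (step 2): P = [4] / [5];  Q = [1] / [2]
  Insert 6 (step 3): P = [4, 6] / [5];  Q = [1, 3] / [2]
  Insert 7 (step 4): P = [4, 6, 7] / [5];  Q = [1, 3, 4] / [2]
  Insert 2 (step 5): P = [2, 6, 7] / [4] / [5];  Q = [1, 3, 4] / [2] / [5]
  Insert 1 (step 6): P = [1, 6, 7] / [2] / [4] / [5];  Q = [1, 3, 4] / [2] / [5] / [6]
  Insert 3 (step 7): P = [1, 3, 7] / [2, 6] / [4] / [5];  Q = [1, 3, 4] / [2, 7] / [5] / [6]
  Insert 8 (step 8): P = [1, 3, 7, 8] / [2, 6] / [4] / [5];  Q = [1, 3, 4, 8] / [2, 7] / [5] / [6]
Final shape: (4, 2, 1, 1).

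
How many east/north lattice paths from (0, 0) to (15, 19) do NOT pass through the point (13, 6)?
Number of paths = 1853118660

Total paths from (0, 0) to (15, 19): C(34, 15) = 1855967520. Paths through (13, 6): (paths (0, 0) → (13, 6)) × (paths (13, 6) → (15, 19)) = C(19, 13) · C(15, 2) = 27132 · 105 = 2848860. Avoidance count = 1855967520 − 2848860 = 1853118660.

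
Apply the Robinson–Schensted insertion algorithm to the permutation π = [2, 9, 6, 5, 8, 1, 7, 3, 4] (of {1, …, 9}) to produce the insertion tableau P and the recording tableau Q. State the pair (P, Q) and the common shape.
P = [1, 3, 4] / [2, 5, 7] / [6, 8] / [9];  Q = [1, 2, 5] / [3, 7, 9] / [4, 8] / [6];  common shape = (3, 3, 2, 1)

Row-insert the values π_1, π_2, … into P one at a time, bumping the leftmost entry strictly greater than the inserted value down to the next row. The recording tableau Q records, in position (i, j), the step at which that cell was added to P.
  Insert 2 (step 1): P = [2];  Q = [1]
  Insert 9 (step 2): P = [2, 9];  Q = [1, 2]
  Insert 6 (step 3): P = [2, 6] / [9];  Q = [1, 2] / [3]
  Insert 5 (step 4): P = [2, 5] / [6] / [9];  Q = [1, 2] / [3] / [4]
  Insert 8 (step 5): P = [2, 5, 8] / [6] / [9];  Q = [1, 2, 5] / [3] / [4]
  Insert 1 (step 6): P = [1, 5, 8] / [2] / [6] / [9];  Q = [1, 2, 5] / [3] / [4] / [6]
  Insert 7 (step 7): P = [1, 5, 7] / [2, 8] / [6] / [9];  Q = [1, 2, 5] / [3, 7] / [4] / [6]
  Insert 3 (step 8): P = [1, 3, 7] / [2, 5] / [6, 8] / [9];  Q = [1, 2, 5] / [3, 7] / [4, 8] / [6]
  Insert 4 (step 9): P = [1, 3, 4] / [2, 5, 7] / [6, 8] / [9];  Q = [1, 2, 5] / [3, 7, 9] / [4, 8] / [6]
Final shape: (3, 3, 2, 1).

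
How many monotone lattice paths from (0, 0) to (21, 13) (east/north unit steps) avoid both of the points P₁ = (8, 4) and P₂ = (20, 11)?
Number of paths = 502570095

Inclusion–exclusion. Total paths: C(34, 21) = 927983760. Through P₁: C(12, 8)·C(22, 13) = 246222900. Through P₂: C(31, 20)·C(3, 1) = 254016945. Since P₁ is strictly southwest of P₂, a monotone path through both must visit P₁ then P₂; paths through both = C(12, 8)·C(19, 12)·C(3, 1) = 74826180. Avoid both = 927983760 − 246222900 − 254016945 + 74826180 = 502570095.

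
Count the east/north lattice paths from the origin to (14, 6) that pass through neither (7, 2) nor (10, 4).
Number of paths = 17265

Inclusion–exclusion. Total paths: C(20, 14) = 38760. Through P₁: C(9, 7)·C(11, 7) = 11880. Through P₂: C(14, 10)·C(6, 4) = 15015. Since P₁ is strictly southwest of P₂, a monotone path through both must visit P₁ then P₂; paths through both = C(9, 7)·C(5, 3)·C(6, 4) = 5400. Avoid both = 38760 − 11880 − 15015 + 5400 = 17265.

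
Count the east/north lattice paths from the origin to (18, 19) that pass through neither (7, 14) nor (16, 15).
Number of paths = 12674059935

Inclusion–exclusion. Total paths: C(37, 18) = 17672631900. Through P₁: C(21, 7)·C(16, 11) = 507911040. Through P₂: C(31, 16)·C(6, 2) = 4508102925. Since P₁ is strictly southwest of P₂, a monotone path through both must visit P₁ then P₂; paths through both = C(21, 7)·C(10, 9)·C(6, 2) = 17442000. Avoid both = 17672631900 − 507911040 − 4508102925 + 17442000 = 12674059935.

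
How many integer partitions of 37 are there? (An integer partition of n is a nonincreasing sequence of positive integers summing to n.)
p(37) = 21637

Compute p(n) via the recurrence p(n, m) = p(n, m−1) + p(n−m, m), where p(n, m) counts partitions of n with all parts ≤ m and p(n) = p(n, n). The base cases are p(0, m) = 1 and p(n, 0) = 0 for n > 0. Filling the table yields p(37) = 21637. (Euler's pentagonal recurrence is an alternative.)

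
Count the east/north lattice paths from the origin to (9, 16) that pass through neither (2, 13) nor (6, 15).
Number of paths = 1819619

Inclusion–exclusion. Total paths: C(25, 9) = 2042975. Through P₁: C(15, 2)·C(10, 7) = 12600. Through P₂: C(21, 6)·C(4, 3) = 217056. Since P₁ is strictly southwest of P₂, a monotone path through both must visit P₁ then P₂; paths through both = C(15, 2)·C(6, 4)·C(4, 3) = 6300. Avoid both = 2042975 − 12600 − 217056 + 6300 = 1819619.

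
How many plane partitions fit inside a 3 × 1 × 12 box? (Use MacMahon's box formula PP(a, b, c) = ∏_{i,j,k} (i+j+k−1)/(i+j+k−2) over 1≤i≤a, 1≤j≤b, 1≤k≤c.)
PP(3, 1, 12) = 455

Evaluate the triple product over i = 1..3, j = 1..1, k = 1..12. The factors are (2/1) · (3/2) · (4/3) · (5/4) · (6/5) · (7/6) · (8/7) · (9/8) · … (36 factors total). The numerators and denominators telescope so the product is an integer; carrying out the multiplication exactly gives PP(3, 1, 12) = 455.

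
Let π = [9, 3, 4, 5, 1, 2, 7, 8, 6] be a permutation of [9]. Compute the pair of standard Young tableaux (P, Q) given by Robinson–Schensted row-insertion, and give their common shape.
P = [1, 2, 5, 6, 8] / [3, 4, 7] / [9];  Q = [1, 3, 4, 7, 8] / [2, 6, 9] / [5];  common shape = (5, 3, 1)

Row-insert the values π_1, π_2, … into P one at a time, bumping the leftmost entry strictly greater than the inserted value down to the next row. The recording tableau Q records, in position (i, j), the step at which that cell was added to P.
  Insert 9 (step 1): P = [9];  Q = [1]
  Insert 3 (step 2): P = [3] / [9];  Q = [1] / [2]
  Insert 4 (step 3): P = [3, 4] / [9];  Q = [1, 3] / [2]
  Insert 5 (step 4): P = [3, 4, 5] / [9];  Q = [1, 3, 4] / [2]
  Insert 1 (step 5): P = [1, 4, 5] / [3] / [9];  Q = [1, 3, 4] / [2] / [5]
  Insert 2 (step 6): P = [1, 2, 5] / [3, 4] / [9];  Q = [1, 3, 4] / [2, 6] / [5]
  Insert 7 (step 7): P = [1, 2, 5, 7] / [3, 4] / [9];  Q = [1, 3, 4, 7] / [2, 6] / [5]
  Insert 8 (step 8): P = [1, 2, 5, 7, 8] / [3, 4] / [9];  Q = [1, 3, 4, 7, 8] / [2, 6] / [5]
  Insert 6 (step 9): P = [1, 2, 5, 6, 8] / [3, 4, 7] / [9];  Q = [1, 3, 4, 7, 8] / [2, 6, 9] / [5]
Final shape: (5, 3, 1).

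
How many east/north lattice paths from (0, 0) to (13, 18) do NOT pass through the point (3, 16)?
Number of paths = 206189121

Total paths from (0, 0) to (13, 18): C(31, 13) = 206253075. Paths through (3, 16): (paths (0, 0) → (3, 16)) × (paths (3, 16) → (13, 18)) = C(19, 3) · C(12, 10) = 969 · 66 = 63954. Avoidance count = 206253075 − 63954 = 206189121.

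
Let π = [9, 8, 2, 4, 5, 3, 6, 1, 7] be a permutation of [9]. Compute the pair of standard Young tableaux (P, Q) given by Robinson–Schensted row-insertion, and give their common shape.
P = [1, 3, 5, 6, 7] / [2] / [4] / [8] / [9];  Q = [1, 4, 5, 7, 9] / [2] / [3] / [6] / [8];  common shape = (5, 1, 1, 1, 1)

Row-insert the values π_1, π_2, … into P one at a time, bumping the leftmost entry strictly greater than the inserted value down to the next row. The recording tableau Q records, in position (i, j), the step at which that cell was added to P.
  Insert 9 (step 1): P = [9];  Q = [1]
  Insert 8 (step 2): P = [8] / [9];  Q = [1] / [2]
  Insert 2 (step 3): P = [2] / [8] / [9];  Q = [1] / [2] / [3]
  Insert 4 (step 4): P = [2, 4] / [8] / [9];  Q = [1, 4] / [2] / [3]
  Insert 5 (step 5): P = [2, 4, 5] / [8] / [9];  Q = [1, 4, 5] / [2] / [3]
  Insert 3 (step 6): P = [2, 3, 5] / [4] / [8] / [9];  Q = [1, 4, 5] / [2] / [3] / [6]
  Insert 6 (step 7): P = [2, 3, 5, 6] / [4] / [8] / [9];  Q = [1, 4, 5, 7] / [2] / [3] / [6]
  Insert 1 (step 8): P = [1, 3, 5, 6] / [2] / [4] / [8] / [9];  Q = [1, 4, 5, 7] / [2] / [3] / [6] / [8]
  Insert 7 (step 9): P = [1, 3, 5, 6, 7] / [2] / [4] / [8] / [9];  Q = [1, 4, 5, 7, 9] / [2] / [3] / [6] / [8]
Final shape: (5, 1, 1, 1, 1).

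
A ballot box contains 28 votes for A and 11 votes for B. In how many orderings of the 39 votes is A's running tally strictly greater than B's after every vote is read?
Strict-lead orderings = 730588532

Total orderings of the 39 votes with 28 for A: C(39, 28) = 1676056044. By the Bertrand ballot formula (Cycle Lemma / reflection principle), the number of orderings in which A is strictly ahead of B throughout is (p − q)/(p + q) · C(p + q, p) = (28 − 11)/(28 + 11) · 1676056044 = 730588532.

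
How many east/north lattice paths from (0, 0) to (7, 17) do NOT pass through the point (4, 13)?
Number of paths = 262804

Total paths from (0, 0) to (7, 17): C(24, 7) = 346104. Paths through (4, 13): (paths (0, 0) → (4, 13)) × (paths (4, 13) → (7, 17)) = C(17, 4) · C(7, 3) = 2380 · 35 = 83300. Avoidance count = 346104 − 83300 = 262804.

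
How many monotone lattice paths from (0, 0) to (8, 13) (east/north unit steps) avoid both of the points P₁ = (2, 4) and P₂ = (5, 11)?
Number of paths = 102735

Inclusion–exclusion. Total paths: C(21, 8) = 203490. Through P₁: C(6, 2)·C(15, 6) = 75075. Through P₂: C(16, 5)·C(5, 3) = 43680. Since P₁ is strictly southwest of P₂, a monotone path through both must visit P₁ then P₂; paths through both = C(6, 2)·C(10, 3)·C(5, 3) = 18000. Avoid both = 203490 − 75075 − 43680 + 18000 = 102735.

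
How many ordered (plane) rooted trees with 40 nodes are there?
C_39 = 680425371729975800390

These ordered rooted trees are counted by the Catalan number C_n = (1/(n + 1)) · C(2n, n). For n = 39: C_39 = (1/40) · C(78, 39) = 27217014869199032015600/40 = 680425371729975800390.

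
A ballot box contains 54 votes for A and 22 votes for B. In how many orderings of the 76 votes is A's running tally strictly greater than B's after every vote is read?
Strict-lead orderings = 3059687613310755200

Total orderings of the 76 votes with 54 for A: C(76, 54) = 7266758081613043600. By the Bertrand ballot formula (Cycle Lemma / reflection principle), the number of orderings in which A is strictly ahead of B throughout is (p − q)/(p + q) · C(p + q, p) = (54 − 22)/(54 + 22) · 7266758081613043600 = 3059687613310755200.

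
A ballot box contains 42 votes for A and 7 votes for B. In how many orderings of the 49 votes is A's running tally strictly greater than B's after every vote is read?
Strict-lead orderings = 61357560

Total orderings of the 49 votes with 42 for A: C(49, 42) = 85900584. By the Bertrand ballot formula (Cycle Lemma / reflection principle), the number of orderings in which A is strictly ahead of B throughout is (p − q)/(p + q) · C(p + q, p) = (42 − 7)/(42 + 7) · 85900584 = 61357560.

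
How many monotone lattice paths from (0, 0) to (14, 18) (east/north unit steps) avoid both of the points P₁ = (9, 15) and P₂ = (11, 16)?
Number of paths = 307061546

Inclusion–exclusion. Total paths: C(32, 14) = 471435600. Through P₁: C(24, 9)·C(8, 5) = 73220224. Through P₂: C(27, 11)·C(5, 3) = 130378950. Since P₁ is strictly southwest of P₂, a monotone path through both must visit P₁ then P₂; paths through both = C(24, 9)·C(3, 2)·C(5, 3) = 39225120. Avoid both = 471435600 − 73220224 − 130378950 + 39225120 = 307061546.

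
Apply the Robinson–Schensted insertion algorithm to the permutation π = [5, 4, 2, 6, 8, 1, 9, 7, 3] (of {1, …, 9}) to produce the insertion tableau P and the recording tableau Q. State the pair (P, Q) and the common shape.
P = [1, 3, 7, 9] / [2, 6] / [4, 8] / [5];  Q = [1, 4, 5, 7] / [2, 8] / [3, 9] / [6];  common shape = (4, 2, 2, 1)

Row-insert the values π_1, π_2, … into P one at a time, bumping the leftmost entry strictly greater than the inserted value down to the next row. The recording tableau Q records, in position (i, j), the step at which that cell was added to P.
  Insert 5 (step 1): P = [5];  Q = [1]
  Insert 4 (step 2): P = [4] / [5];  Q = [1] / [2]
  Insert 2 (step 3): P = [2] / [4] / [5];  Q = [1] / [2] / [3]
  Insert 6 (step 4): P = [2, 6] / [4] / [5];  Q = [1, 4] / [2] / [3]
  Insert 8 (step 5): P = [2, 6, 8] / [4] / [5];  Q = [1, 4, 5] / [2] / [3]
  Insert 1 (step 6): P = [1, 6, 8] / [2] / [4] / [5];  Q = [1, 4, 5] / [2] / [3] / [6]
  Insert 9 (step 7): P = [1, 6, 8, 9] / [2] / [4] / [5];  Q = [1, 4, 5, 7] / [2] / [3] / [6]
  Insert 7 (step 8): P = [1, 6, 7, 9] / [2, 8] / [4] / [5];  Q = [1, 4, 5, 7] / [2, 8] / [3] / [6]
  Insert 3 (step 9): P = [1, 3, 7, 9] / [2, 6] / [4, 8] / [5];  Q = [1, 4, 5, 7] / [2, 8] / [3, 9] / [6]
Final shape: (4, 2, 2, 1).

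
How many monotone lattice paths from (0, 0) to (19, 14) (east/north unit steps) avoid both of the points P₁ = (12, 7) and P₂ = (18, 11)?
Number of paths = 549814344

Inclusion–exclusion. Total paths: C(33, 19) = 818809200. Through P₁: C(19, 12)·C(14, 7) = 172931616. Through P₂: C(29, 18)·C(4, 1) = 138389160. Since P₁ is strictly southwest of P₂, a monotone path through both must visit P₁ then P₂; paths through both = C(19, 12)·C(10, 6)·C(4, 1) = 42325920. Avoid both = 818809200 − 172931616 − 138389160 + 42325920 = 549814344.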